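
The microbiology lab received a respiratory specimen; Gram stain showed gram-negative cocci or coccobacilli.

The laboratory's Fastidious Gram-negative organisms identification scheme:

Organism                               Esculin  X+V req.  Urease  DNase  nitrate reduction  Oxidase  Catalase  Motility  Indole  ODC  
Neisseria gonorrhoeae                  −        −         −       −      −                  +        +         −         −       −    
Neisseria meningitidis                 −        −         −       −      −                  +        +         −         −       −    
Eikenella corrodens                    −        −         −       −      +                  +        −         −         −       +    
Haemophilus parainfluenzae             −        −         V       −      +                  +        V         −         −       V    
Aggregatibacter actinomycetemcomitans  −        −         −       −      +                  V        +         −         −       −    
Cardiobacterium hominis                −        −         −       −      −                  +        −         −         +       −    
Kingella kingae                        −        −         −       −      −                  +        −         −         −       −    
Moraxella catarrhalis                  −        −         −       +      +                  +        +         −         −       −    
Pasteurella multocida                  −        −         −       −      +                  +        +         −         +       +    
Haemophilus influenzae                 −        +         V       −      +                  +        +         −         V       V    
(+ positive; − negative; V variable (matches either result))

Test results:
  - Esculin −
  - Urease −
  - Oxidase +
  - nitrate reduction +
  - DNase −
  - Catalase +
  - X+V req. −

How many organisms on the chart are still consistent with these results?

Urease −: all 10 remaining candidates are consistent.
Esculin −: all 10 remaining candidates are consistent.
nitrate reduction +: excludes Neisseria gonorrhoeae, Neisseria meningitidis, Cardiobacterium hominis, Kingella kingae — 6 left.
X+V req. −: excludes Haemophilus influenzae — 5 left.
Catalase +: excludes Eikenella corrodens — 4 left.
Oxidase +: all 4 remaining candidates are consistent.
DNase −: excludes Moraxella catarrhalis — 3 left.
Still consistent: Aggregatibacter actinomycetemcomitans, Haemophilus parainfluenzae, Pasteurella multocida.

3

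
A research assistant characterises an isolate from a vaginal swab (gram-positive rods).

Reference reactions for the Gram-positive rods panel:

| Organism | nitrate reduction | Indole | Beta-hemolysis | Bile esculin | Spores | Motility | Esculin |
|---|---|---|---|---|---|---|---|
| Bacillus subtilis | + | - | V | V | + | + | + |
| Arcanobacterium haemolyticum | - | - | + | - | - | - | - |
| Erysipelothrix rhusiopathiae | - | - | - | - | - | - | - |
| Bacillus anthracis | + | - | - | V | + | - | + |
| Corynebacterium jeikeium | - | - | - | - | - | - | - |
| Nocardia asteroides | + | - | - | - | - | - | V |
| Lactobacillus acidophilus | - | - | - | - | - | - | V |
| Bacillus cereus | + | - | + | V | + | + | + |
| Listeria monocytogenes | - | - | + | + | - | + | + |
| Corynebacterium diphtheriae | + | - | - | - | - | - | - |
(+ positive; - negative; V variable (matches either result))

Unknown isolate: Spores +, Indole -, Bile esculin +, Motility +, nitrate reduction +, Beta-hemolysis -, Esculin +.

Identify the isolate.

Bacillus subtilis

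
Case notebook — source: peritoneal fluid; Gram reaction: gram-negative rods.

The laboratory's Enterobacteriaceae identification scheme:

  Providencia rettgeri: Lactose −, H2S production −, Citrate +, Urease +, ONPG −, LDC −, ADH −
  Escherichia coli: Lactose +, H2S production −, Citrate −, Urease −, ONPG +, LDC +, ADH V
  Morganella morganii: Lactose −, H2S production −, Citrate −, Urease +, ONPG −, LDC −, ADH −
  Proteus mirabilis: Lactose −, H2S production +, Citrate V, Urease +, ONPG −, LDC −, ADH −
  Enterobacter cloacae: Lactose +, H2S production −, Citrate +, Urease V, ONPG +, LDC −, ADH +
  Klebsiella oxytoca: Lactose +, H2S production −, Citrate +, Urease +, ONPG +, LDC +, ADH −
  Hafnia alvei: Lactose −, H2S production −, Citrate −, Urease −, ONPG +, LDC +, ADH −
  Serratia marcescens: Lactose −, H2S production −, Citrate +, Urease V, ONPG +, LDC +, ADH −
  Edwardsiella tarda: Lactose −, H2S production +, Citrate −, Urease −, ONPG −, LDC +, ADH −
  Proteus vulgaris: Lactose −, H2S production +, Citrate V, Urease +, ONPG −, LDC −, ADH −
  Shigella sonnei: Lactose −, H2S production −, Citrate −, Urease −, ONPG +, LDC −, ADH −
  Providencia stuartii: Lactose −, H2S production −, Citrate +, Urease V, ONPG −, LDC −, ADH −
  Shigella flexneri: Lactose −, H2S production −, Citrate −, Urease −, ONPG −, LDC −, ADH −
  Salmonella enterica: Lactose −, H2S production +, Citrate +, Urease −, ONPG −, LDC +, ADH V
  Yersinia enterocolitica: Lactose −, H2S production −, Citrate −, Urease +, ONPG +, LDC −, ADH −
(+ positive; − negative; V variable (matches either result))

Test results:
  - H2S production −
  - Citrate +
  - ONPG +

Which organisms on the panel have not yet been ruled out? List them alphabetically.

ONPG +: excludes 8 organisms — 7 left.
Citrate +: excludes Escherichia coli, Hafnia alvei, Shigella sonnei, Yersinia enterocolitica — 3 left.
H2S production −: all 3 remaining candidates are consistent.

Enterobacter cloacae, Klebsiella oxytoca, Serratia marcescens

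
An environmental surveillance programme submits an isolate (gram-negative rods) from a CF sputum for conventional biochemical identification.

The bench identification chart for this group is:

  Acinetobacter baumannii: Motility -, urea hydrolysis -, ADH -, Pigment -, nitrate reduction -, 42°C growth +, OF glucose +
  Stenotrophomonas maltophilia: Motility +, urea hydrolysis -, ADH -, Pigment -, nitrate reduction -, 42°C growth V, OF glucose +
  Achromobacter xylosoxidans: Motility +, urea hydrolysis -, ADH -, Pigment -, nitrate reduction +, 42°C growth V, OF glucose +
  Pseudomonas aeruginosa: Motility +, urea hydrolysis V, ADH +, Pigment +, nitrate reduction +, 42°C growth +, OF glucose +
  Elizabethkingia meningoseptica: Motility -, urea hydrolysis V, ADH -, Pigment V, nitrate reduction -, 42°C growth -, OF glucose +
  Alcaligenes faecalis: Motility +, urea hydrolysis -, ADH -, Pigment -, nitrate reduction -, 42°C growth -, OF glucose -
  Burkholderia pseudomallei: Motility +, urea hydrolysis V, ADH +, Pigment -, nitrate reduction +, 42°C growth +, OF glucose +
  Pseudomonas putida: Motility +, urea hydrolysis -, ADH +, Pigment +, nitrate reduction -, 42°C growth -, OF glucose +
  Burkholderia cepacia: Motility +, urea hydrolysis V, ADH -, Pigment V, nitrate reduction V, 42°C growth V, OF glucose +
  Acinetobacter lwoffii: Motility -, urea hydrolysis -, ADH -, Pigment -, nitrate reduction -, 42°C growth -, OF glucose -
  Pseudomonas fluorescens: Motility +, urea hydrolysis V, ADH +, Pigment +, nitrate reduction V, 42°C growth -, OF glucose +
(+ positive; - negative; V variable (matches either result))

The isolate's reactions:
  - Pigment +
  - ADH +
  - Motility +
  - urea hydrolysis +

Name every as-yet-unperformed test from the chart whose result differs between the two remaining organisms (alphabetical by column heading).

Motility +: excludes Acinetobacter baumannii, Elizabethkingia meningoseptica, Acinetobacter lwoffii — 8 left.
Pigment +: excludes Stenotrophomonas maltophilia, Achromobacter xylosoxidans, Alcaligenes faecalis, Burkholderia pseudomallei — 4 left.
urea hydrolysis +: excludes Pseudomonas putida — 3 left.
ADH +: excludes Burkholderia cepacia — 2 left.
Two candidates remain: Pseudomonas aeruginosa and Pseudomonas fluorescens.
  nitrate reduction: + vs V — variable for at least one, does not separate.
  42°C growth: Pseudomonas aeruginosa +, Pseudomonas fluorescens - — discriminates.
  OF glucose: + vs + — same for both, does not separate.

42°C growth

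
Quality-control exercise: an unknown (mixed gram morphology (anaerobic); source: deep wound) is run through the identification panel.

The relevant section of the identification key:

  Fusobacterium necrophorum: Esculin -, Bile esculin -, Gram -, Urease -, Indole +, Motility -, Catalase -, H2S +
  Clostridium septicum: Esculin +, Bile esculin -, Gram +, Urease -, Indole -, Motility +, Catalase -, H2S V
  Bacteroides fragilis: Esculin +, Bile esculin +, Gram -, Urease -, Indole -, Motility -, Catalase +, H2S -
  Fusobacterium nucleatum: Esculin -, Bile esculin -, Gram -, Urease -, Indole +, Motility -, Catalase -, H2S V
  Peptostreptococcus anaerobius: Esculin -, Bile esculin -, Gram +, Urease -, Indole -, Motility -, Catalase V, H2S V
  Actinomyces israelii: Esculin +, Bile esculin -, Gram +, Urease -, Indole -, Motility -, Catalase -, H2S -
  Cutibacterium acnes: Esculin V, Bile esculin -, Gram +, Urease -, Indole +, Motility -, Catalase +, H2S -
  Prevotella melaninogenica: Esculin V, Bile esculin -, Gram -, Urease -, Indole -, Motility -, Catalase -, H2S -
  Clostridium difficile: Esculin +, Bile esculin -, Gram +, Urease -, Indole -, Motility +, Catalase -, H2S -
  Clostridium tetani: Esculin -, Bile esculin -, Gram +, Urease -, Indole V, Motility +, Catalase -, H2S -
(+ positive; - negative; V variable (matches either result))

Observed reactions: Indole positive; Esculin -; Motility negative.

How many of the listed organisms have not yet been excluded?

Esculin -: excludes Clostridium septicum, Bacteroides fragilis, Actinomyces israelii, Clostridium difficile — 6 left.
Indole +: excludes Peptostreptococcus anaerobius, Prevotella melaninogenica — 4 left.
Motility -: excludes Clostridium tetani — 3 left.
Still consistent: Cutibacterium acnes, Fusobacterium necrophorum, Fusobacterium nucleatum.

3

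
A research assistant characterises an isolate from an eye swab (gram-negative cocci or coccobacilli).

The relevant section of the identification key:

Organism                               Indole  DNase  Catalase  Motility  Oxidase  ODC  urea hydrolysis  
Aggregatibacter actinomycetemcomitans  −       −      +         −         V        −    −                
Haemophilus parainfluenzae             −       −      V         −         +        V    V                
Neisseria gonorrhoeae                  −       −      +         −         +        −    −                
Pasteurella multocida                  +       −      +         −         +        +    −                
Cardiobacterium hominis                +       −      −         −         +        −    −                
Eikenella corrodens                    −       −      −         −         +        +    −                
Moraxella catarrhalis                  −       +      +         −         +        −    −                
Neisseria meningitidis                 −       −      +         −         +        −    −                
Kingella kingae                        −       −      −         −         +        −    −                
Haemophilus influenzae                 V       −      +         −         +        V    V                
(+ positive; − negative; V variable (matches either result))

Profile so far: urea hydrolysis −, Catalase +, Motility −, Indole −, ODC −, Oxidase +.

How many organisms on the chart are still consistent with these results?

6

Motility −: all 10 remaining candidates are consistent.
Catalase +: excludes Cardiobacterium hominis, Eikenella corrodens, Kingella kingae — 7 left.
ODC −: excludes Pasteurella multocida — 6 left.
Indole −: all 6 remaining candidates are consistent.
urea hydrolysis −: all 6 remaining candidates are consistent.
Oxidase +: all 6 remaining candidates are consistent.
Still consistent: Aggregatibacter actinomycetemcomitans, Haemophilus influenzae, Haemophilus parainfluenzae, Moraxella catarrhalis, Neisseria gonorrhoeae, Neisseria meningitidis.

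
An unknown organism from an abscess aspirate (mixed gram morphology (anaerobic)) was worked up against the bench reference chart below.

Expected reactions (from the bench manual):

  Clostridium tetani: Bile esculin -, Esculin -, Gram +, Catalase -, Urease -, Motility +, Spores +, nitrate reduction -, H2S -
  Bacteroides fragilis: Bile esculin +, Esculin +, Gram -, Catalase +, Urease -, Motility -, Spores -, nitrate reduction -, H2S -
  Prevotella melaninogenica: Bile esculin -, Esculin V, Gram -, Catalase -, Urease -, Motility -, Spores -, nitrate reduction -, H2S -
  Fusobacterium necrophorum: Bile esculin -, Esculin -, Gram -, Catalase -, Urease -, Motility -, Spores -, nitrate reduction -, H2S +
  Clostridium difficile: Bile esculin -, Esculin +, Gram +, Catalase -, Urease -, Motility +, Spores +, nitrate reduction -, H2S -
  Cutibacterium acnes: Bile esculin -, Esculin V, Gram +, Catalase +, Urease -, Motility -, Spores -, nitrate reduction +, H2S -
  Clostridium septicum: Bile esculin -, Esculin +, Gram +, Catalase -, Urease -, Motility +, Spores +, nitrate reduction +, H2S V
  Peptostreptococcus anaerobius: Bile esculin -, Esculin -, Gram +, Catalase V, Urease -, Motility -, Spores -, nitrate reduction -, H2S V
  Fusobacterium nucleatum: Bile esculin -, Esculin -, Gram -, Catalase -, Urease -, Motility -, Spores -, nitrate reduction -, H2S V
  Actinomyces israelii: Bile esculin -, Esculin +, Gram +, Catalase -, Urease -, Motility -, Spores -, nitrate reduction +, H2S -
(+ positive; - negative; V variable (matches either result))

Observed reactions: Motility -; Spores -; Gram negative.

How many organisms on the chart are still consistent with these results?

4

Spores -: excludes Clostridium tetani, Clostridium difficile, Clostridium septicum — 7 left.
Motility -: all 7 remaining candidates are consistent.
Gram -: excludes Cutibacterium acnes, Peptostreptococcus anaerobius, Actinomyces israelii — 4 left.
Still consistent: Bacteroides fragilis, Fusobacterium necrophorum, Fusobacterium nucleatum, Prevotella melaninogenica.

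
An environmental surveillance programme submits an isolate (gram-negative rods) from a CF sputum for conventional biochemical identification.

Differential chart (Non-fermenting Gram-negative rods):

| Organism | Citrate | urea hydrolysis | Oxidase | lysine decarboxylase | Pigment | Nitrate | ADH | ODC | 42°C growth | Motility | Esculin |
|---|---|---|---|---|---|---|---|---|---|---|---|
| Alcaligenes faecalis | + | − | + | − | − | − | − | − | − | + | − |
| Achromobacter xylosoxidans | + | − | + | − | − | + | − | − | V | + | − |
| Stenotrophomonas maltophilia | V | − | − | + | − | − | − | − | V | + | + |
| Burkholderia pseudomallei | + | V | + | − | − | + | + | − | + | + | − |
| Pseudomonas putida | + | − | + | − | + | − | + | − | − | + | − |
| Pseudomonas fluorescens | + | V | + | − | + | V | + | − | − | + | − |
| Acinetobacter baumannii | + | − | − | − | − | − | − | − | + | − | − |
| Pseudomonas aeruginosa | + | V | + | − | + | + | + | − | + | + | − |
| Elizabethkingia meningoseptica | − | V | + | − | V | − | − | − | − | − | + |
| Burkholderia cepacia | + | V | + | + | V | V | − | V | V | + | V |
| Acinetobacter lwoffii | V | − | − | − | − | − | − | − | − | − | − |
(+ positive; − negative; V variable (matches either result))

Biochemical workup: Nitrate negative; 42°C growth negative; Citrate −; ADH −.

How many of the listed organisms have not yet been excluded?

42°C growth −: excludes Burkholderia pseudomallei, Acinetobacter baumannii, Pseudomonas aeruginosa — 8 left.
ADH −: excludes Pseudomonas putida, Pseudomonas fluorescens — 6 left.
Nitrate −: excludes Achromobacter xylosoxidans — 5 left.
Citrate −: excludes Alcaligenes faecalis, Burkholderia cepacia — 3 left.
Still consistent: Acinetobacter lwoffii, Elizabethkingia meningoseptica, Stenotrophomonas maltophilia.

3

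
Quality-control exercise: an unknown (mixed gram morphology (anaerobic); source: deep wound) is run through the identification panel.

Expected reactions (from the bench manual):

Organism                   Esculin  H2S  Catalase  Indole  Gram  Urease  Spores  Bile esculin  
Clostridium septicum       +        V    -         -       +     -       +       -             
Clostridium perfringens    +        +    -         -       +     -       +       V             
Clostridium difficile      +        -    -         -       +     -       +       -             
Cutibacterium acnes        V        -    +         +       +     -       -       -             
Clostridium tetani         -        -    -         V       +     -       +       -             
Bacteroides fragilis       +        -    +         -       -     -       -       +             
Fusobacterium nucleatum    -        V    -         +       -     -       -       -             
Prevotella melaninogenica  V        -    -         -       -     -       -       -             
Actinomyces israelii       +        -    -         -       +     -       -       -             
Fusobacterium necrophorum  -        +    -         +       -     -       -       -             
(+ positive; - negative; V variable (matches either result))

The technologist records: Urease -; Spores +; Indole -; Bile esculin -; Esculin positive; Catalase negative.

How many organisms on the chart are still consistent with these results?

3

Indole -: excludes Cutibacterium acnes, Fusobacterium nucleatum, Fusobacterium necrophorum — 7 left.
Bile esculin -: excludes Bacteroides fragilis — 6 left.
Urease -: all 6 remaining candidates are consistent.
Catalase -: all 6 remaining candidates are consistent.
Esculin +: excludes Clostridium tetani — 5 left.
Spores +: excludes Prevotella melaninogenica, Actinomyces israelii — 3 left.
Still consistent: Clostridium difficile, Clostridium perfringens, Clostridium septicum.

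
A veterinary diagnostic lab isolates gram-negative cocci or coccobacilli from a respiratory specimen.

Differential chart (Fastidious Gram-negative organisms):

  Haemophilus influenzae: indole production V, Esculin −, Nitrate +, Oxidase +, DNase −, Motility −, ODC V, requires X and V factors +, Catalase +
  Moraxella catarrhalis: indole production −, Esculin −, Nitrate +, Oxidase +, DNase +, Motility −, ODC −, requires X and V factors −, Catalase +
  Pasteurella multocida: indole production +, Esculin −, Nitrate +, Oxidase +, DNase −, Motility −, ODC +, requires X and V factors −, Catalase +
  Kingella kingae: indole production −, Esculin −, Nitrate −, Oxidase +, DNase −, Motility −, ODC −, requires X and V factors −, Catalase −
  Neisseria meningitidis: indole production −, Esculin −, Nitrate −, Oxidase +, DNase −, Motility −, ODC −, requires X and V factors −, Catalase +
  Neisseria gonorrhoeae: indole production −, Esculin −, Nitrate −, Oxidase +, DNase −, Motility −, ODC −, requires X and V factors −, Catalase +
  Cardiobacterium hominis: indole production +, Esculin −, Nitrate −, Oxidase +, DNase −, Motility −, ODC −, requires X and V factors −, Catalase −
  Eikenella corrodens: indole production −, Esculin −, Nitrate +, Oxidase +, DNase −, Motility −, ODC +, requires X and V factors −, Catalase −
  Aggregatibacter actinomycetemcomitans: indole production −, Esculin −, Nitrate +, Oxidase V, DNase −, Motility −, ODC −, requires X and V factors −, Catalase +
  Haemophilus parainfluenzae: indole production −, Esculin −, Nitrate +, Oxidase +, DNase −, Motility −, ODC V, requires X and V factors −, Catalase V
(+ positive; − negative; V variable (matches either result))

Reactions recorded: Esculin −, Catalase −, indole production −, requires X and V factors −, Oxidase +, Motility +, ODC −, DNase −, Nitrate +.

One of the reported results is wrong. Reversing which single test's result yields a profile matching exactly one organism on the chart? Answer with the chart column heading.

As reported, no row in the chart matches all 9 reactions.
Reversing Nitrate → still no organism matches.
Reversing Catalase → still no organism matches.
Reversing Esculin → still no organism matches.
Reversing ODC → still no organism matches.
Reversing Oxidase → still no organism matches.
Reversing requires X and V factors → still no organism matches.
Reversing DNase → still no organism matches.
Reversing Motility (to −) → unique match: Haemophilus parainfluenzae.
Reversing indole production → still no organism matches.

Motility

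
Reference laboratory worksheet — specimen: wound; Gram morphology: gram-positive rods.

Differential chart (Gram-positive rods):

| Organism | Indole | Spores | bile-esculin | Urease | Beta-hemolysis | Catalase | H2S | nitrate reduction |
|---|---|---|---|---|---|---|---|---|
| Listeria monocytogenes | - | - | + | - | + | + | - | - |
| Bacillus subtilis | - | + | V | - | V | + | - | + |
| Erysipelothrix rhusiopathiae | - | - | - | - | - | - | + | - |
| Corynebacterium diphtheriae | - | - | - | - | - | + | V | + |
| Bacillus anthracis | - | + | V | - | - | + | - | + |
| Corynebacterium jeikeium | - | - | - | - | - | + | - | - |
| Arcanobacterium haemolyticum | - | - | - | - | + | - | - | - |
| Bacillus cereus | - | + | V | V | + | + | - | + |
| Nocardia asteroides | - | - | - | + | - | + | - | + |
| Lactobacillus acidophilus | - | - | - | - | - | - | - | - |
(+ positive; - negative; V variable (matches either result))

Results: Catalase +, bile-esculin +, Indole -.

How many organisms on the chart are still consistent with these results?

Indole -: all 10 remaining candidates are consistent.
bile-esculin +: excludes 6 organisms — 4 left.
Catalase +: all 4 remaining candidates are consistent.
Still consistent: Bacillus anthracis, Bacillus cereus, Bacillus subtilis, Listeria monocytogenes.

4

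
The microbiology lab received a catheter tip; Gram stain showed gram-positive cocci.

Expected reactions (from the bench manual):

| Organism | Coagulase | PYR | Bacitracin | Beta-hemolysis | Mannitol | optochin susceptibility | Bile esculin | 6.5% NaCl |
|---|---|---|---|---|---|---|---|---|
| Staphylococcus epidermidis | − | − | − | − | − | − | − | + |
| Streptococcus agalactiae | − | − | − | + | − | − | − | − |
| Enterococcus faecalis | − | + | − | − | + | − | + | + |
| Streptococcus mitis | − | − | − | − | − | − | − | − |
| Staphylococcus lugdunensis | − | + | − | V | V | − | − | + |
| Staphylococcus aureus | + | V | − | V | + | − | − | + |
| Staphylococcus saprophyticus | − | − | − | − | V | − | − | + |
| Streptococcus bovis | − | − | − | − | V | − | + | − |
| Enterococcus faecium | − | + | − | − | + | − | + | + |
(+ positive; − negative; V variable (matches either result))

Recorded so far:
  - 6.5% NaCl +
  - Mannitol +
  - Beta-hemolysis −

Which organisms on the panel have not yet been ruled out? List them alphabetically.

Mannitol +: excludes Staphylococcus epidermidis, Streptococcus agalactiae, Streptococcus mitis — 6 left.
Beta-hemolysis −: all 6 remaining candidates are consistent.
6.5% NaCl +: excludes Streptococcus bovis — 5 left.

Enterococcus faecalis, Enterococcus faecium, Staphylococcus aureus, Staphylococcus lugdunensis, Staphylococcus saprophyticus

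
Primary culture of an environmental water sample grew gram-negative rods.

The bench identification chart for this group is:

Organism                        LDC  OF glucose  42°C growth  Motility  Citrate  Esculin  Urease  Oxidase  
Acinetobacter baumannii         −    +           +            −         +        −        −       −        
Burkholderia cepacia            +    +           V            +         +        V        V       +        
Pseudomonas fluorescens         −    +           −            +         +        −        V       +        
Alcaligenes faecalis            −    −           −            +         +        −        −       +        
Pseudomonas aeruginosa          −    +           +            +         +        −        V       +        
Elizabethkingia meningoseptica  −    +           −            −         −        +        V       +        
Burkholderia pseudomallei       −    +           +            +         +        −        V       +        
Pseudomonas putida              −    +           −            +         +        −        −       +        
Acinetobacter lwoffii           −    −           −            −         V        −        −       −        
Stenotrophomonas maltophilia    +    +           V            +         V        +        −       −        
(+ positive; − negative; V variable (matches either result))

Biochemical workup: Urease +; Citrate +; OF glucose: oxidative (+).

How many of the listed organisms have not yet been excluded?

OF glucose +: excludes Alcaligenes faecalis, Acinetobacter lwoffii — 8 left.
Citrate +: excludes Elizabethkingia meningoseptica — 7 left.
Urease +: excludes Acinetobacter baumannii, Pseudomonas putida, Stenotrophomonas maltophilia — 4 left.
Still consistent: Burkholderia cepacia, Burkholderia pseudomallei, Pseudomonas aeruginosa, Pseudomonas fluorescens.

4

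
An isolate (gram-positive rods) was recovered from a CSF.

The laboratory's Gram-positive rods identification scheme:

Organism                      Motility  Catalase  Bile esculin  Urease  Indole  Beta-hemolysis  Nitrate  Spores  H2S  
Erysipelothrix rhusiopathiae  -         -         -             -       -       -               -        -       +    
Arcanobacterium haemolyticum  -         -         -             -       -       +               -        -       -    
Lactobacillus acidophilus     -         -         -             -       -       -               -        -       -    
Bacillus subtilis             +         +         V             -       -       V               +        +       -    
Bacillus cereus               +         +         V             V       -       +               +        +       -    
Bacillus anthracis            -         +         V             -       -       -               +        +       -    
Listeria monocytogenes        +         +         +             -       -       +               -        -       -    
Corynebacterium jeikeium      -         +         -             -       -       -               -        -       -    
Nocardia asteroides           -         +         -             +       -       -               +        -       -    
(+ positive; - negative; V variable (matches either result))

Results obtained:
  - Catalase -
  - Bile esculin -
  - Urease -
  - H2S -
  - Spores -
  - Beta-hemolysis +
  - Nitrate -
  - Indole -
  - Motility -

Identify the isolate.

Catalase -: excludes 6 organisms — 3 left.
Urease -: all 3 remaining candidates are consistent.
Indole -: all 3 remaining candidates are consistent.
Motility -: all 3 remaining candidates are consistent.
Spores -: all 3 remaining candidates are consistent.
Bile esculin -: all 3 remaining candidates are consistent.
Beta-hemolysis +: excludes Erysipelothrix rhusiopathiae, Lactobacillus acidophilus — 1 left.
Nitrate -: the one remaining candidate is consistent.
H2S -: the one remaining candidate is consistent.

Arcanobacterium haemolyticum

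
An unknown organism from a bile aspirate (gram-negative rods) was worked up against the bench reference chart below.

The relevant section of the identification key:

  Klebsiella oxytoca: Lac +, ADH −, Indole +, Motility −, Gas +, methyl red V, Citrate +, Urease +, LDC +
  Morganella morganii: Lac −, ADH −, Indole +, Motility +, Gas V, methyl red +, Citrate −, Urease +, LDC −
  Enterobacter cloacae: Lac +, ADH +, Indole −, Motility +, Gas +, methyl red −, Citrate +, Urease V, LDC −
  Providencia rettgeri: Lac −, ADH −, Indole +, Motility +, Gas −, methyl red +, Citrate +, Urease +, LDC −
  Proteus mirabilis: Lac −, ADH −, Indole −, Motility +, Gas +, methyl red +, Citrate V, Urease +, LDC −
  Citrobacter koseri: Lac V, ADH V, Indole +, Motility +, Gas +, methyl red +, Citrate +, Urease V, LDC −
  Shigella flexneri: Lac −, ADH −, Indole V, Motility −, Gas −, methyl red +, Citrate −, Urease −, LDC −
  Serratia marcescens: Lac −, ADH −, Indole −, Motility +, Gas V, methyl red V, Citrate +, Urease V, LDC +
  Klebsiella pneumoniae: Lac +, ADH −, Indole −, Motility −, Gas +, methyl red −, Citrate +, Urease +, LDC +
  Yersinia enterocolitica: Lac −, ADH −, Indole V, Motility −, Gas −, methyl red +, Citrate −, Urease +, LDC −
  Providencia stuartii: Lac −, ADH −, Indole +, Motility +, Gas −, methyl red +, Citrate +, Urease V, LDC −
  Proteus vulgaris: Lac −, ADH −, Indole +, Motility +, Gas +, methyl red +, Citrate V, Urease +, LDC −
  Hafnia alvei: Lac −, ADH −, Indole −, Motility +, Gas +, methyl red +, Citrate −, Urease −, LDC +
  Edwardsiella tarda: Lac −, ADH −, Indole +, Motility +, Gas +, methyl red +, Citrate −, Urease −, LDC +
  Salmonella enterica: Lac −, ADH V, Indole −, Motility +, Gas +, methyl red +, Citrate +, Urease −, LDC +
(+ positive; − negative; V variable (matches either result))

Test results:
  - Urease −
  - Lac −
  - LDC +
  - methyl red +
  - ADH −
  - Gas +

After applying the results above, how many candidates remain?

4

Lac −: excludes Klebsiella oxytoca, Enterobacter cloacae, Klebsiella pneumoniae — 12 left.
Gas +: excludes Providencia rettgeri, Shigella flexneri, Yersinia enterocolitica, Providencia stuartii — 8 left.
methyl red +: all 8 remaining candidates are consistent.
ADH −: all 8 remaining candidates are consistent.
Urease −: excludes Morganella morganii, Proteus mirabilis, Proteus vulgaris — 5 left.
LDC +: excludes Citrobacter koseri — 4 left.
Still consistent: Edwardsiella tarda, Hafnia alvei, Salmonella enterica, Serratia marcescens.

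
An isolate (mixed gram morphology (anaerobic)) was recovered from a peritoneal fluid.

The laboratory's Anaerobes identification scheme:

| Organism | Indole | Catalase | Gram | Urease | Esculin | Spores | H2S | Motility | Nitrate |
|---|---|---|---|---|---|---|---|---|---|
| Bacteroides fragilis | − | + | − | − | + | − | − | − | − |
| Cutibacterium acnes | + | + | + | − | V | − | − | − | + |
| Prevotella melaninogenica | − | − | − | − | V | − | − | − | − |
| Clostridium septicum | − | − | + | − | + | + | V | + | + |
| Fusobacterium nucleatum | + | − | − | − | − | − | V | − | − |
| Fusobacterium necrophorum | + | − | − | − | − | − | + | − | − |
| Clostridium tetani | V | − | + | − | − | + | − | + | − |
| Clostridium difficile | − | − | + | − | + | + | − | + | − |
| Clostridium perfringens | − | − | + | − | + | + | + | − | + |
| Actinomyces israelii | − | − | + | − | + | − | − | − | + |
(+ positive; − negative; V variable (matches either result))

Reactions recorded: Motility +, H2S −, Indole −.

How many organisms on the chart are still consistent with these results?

H2S −: excludes Fusobacterium necrophorum, Clostridium perfringens — 8 left.
Motility +: excludes 5 organisms — 3 left.
Indole −: all 3 remaining candidates are consistent.
Still consistent: Clostridium difficile, Clostridium septicum, Clostridium tetani.

3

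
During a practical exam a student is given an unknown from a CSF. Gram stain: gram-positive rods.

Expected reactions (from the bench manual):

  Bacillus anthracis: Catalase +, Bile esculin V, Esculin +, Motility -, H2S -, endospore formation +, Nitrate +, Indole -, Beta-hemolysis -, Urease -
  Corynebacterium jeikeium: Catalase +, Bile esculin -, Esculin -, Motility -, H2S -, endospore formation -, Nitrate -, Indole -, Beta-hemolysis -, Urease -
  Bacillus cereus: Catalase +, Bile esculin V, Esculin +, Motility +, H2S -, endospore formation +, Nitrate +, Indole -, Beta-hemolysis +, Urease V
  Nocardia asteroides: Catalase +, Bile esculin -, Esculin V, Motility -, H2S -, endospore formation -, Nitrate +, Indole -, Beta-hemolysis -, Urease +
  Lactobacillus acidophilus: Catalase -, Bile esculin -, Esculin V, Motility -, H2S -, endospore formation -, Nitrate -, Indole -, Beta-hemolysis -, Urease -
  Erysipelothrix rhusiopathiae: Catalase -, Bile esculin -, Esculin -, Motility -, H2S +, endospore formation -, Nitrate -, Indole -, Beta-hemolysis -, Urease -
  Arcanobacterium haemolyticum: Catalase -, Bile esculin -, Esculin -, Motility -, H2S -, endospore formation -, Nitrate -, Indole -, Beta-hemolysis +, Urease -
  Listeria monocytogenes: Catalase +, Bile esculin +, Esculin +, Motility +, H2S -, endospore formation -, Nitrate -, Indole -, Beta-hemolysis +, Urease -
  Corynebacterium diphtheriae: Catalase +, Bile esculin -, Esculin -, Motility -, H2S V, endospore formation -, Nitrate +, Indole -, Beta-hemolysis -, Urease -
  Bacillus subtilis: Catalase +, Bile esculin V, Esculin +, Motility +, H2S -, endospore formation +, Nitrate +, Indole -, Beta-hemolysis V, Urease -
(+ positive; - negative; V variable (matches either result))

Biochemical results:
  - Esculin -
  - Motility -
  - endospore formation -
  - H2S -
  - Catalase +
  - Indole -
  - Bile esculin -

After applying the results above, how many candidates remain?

Esculin -: excludes Bacillus anthracis, Bacillus cereus, Listeria monocytogenes, Bacillus subtilis — 6 left.
endospore formation -: all 6 remaining candidates are consistent.
Motility -: all 6 remaining candidates are consistent.
Bile esculin -: all 6 remaining candidates are consistent.
Indole -: all 6 remaining candidates are consistent.
H2S -: excludes Erysipelothrix rhusiopathiae — 5 left.
Catalase +: excludes Lactobacillus acidophilus, Arcanobacterium haemolyticum — 3 left.
Still consistent: Corynebacterium diphtheriae, Corynebacterium jeikeium, Nocardia asteroides.

3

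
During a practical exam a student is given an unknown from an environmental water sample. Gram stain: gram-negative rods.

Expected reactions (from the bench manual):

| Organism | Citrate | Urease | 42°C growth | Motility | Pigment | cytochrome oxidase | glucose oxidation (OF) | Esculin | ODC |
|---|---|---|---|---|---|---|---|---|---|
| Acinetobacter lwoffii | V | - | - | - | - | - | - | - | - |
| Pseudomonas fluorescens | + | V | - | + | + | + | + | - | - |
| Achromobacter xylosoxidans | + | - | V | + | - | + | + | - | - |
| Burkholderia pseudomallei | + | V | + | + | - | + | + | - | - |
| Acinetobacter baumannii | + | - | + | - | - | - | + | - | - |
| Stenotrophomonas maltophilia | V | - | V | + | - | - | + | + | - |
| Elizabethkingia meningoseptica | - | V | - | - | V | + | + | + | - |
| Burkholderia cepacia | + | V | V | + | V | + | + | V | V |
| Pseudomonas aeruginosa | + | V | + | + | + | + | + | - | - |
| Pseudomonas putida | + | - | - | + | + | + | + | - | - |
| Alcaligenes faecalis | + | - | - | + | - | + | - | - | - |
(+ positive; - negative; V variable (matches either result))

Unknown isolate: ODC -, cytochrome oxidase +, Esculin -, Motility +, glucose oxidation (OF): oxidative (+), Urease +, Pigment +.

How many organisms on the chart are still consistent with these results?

3

Esculin -: excludes Stenotrophomonas maltophilia, Elizabethkingia meningoseptica — 9 left.
ODC -: all 9 remaining candidates are consistent.
Motility +: excludes Acinetobacter lwoffii, Acinetobacter baumannii — 7 left.
Urease +: excludes Achromobacter xylosoxidans, Pseudomonas putida, Alcaligenes faecalis — 4 left.
glucose oxidation (OF) +: all 4 remaining candidates are consistent.
cytochrome oxidase +: all 4 remaining candidates are consistent.
Pigment +: excludes Burkholderia pseudomallei — 3 left.
Still consistent: Burkholderia cepacia, Pseudomonas aeruginosa, Pseudomonas fluorescens.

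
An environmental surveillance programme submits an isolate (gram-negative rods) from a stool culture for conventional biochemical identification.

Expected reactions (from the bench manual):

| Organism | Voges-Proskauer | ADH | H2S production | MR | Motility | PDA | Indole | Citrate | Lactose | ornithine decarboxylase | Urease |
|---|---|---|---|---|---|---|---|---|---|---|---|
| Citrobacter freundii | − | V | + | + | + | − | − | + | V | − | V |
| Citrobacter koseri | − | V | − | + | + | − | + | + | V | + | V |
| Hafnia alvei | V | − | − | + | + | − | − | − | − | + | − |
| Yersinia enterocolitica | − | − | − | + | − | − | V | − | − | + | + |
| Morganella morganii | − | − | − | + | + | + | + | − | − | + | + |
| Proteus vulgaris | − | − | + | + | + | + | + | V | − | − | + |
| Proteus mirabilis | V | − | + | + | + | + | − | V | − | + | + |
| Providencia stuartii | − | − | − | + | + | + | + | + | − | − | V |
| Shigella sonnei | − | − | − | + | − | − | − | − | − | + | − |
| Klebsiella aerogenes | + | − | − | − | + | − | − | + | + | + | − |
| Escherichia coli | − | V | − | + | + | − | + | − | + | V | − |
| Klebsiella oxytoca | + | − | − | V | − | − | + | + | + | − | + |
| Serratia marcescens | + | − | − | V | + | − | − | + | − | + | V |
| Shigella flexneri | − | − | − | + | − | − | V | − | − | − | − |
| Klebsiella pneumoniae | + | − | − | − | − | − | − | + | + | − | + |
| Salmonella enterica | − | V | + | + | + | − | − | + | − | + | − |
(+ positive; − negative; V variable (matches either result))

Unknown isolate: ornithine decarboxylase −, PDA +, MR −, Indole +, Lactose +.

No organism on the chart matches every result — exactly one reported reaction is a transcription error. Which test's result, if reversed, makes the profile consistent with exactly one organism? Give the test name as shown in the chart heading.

PDA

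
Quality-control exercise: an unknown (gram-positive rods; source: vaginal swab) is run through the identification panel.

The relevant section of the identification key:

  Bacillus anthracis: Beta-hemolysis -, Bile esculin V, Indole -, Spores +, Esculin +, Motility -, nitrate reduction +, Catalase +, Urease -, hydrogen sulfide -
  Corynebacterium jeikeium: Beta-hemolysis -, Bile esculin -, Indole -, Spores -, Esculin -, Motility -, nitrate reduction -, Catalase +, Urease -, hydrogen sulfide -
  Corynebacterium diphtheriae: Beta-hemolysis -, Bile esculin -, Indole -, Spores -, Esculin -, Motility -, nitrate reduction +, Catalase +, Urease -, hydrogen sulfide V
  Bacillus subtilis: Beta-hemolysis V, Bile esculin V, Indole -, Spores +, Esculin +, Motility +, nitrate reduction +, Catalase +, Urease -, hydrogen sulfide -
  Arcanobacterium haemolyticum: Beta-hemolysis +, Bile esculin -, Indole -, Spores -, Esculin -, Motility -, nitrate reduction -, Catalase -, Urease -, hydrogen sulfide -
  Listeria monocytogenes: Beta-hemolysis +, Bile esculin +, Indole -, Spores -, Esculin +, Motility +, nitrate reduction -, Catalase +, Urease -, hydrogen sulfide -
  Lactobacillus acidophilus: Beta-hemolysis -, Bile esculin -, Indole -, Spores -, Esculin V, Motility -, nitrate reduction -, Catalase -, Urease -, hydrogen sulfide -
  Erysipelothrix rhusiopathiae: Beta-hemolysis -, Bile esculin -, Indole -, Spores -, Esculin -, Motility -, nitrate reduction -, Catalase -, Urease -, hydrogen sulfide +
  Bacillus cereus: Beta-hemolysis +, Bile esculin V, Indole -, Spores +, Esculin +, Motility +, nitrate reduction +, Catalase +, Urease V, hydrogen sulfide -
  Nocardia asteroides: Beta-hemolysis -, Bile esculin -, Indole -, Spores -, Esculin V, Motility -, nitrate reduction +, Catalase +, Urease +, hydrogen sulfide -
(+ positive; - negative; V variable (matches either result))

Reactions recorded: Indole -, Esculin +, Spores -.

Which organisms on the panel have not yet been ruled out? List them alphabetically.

Lactobacillus acidophilus, Listeria monocytogenes, Nocardia asteroides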